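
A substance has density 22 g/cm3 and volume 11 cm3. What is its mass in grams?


Using mass = density * volume
Density = 22 g/cm3
Volume = 11 cm3
Mass = 22 * 11
= 242 g

242


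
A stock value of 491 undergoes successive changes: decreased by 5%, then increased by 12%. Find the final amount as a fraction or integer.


Start: 491
Step 1: decrease by 5% => multiply by 95/100
  491 * 95/100 = 9329/20
Step 2: increase by 12% => multiply by 112/100
  9329/20 * 112/100 = 65303/125
Final value = 65303/125

65303/125


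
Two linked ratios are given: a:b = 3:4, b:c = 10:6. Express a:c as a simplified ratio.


Given a:b = 3:4 and b:c = 10:6
Make b consistent. Multiply first ratio by 10: a:b = 30:40
Multiply second ratio by 4: b:c = 40:24
Now b = 40 in both, so a:b:c = 30:40:24
Therefore a:c = 30:24
Simplify by GCD: a:c = 5:4

5:4


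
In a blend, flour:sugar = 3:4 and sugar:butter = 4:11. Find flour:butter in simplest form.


Given a:b = 3:4 and b:c = 4:11
Make b consistent. Multiply first ratio by 4: a:b = 12:16
Multiply second ratio by 4: b:c = 16:44
Now b = 16 in both, so a:b:c = 12:16:44
Therefore a:c = 12:44
Simplify by GCD: a:c = 3:11

3:11


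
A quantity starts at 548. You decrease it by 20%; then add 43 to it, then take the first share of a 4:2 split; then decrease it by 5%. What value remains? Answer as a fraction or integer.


Start with 548.
Step 1: Decrease by 20%: 548 * 80/100 = 2192/5
Step 2: Add 43: 2192/5+43=2407/5; split 4:2 first = 2407/5*4/6 = 4814/15
Step 3: Decrease by 5%: 4814/15 * 95/100 = 45733/150
Final result = 45733/150

45733/150


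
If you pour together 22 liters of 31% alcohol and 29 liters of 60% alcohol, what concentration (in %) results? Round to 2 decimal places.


Solute in mixture 1 = 31% of 22 L = 22*31/100 = 341/50 L
Solute in mixture 2 = 60% of 29 L = 29*60/100 = 87/5 L
Total solute = 341/50 + 87/5 = 1211/50 L
Total volume = 22 + 29 = 51 L
Final concentration = 1211/50/51 * 100 = 47.49%

47.49


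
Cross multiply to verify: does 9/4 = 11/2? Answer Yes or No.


Cross multiply to check 9/4 = 11/2
Left cross product: 9 * 2 = 18
Right cross product: 4 * 11 = 44
18 != 44
Not equal, so proportions differ => No

No


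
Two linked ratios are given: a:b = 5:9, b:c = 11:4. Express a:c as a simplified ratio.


Given a:b = 5:9 and b:c = 11:4
Make b consistent. Multiply first ratio by 11: a:b = 55:99
Multiply second ratio by 9: b:c = 99:36
Now b = 99 in both, so a:b:c = 55:99:36
Therefore a:c = 55:36
Simplify by GCD: a:c = 55:36

55:36


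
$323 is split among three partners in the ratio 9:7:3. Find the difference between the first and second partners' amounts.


Total parts = 9 + 7 + 3 = 19
Value per part = 323 / 19 = 17
Shares: 9*17=153, 7*17=119, 3*17=51
First share = 153, second share = 119
Difference = |153 - 119| = 34

34


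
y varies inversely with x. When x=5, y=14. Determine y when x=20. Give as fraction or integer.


Inverse proportion: y = k/x
Find k: k = 5 * 14 = 70
Compute y at x=20: y = 70/20
y = 7/2

7/2


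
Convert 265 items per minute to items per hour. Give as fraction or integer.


Converting from per minute to per hour
Rate = 265 items per minute
Multiply by 60: 265 * 60
= 15900 items per hour

15900


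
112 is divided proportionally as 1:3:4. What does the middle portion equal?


Ratio = 1:3:4
Total parts = 1 + 3 + 4 = 8
Value per part = 112 / 8 = 14
First share = 1 * 14 = 14
Middle share = 3 * 14 = 42
Third share = 4 * 14 = 56

42


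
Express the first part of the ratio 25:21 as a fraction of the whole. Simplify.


Total parts = 25 + 21 = 46
First part fraction = 25/46
Simplify: 25/46 = 25/46

25/46


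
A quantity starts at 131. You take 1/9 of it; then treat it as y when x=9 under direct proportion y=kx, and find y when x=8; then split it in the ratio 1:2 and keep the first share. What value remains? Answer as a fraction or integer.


Start with 131.
Step 1: Take 1/9: 131 * 1/9 = 131/9
Step 2: Direct prop: k = (131/9)/9; new y = k*8 = 131/9*8/9 = 1048/81
Step 3: Split 1:2, first share = 1048/81 * 1/3 = 1048/243
Final result = 1048/243

1048/243


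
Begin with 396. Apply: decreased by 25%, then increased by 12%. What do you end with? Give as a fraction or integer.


Start: 396
Step 1: decrease by 25% => multiply by 75/100
  396 * 75/100 = 297
Step 2: increase by 12% => multiply by 112/100
  297 * 112/100 = 8316/25
Final value = 8316/25

8316/25


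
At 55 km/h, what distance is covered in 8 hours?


Using distance = speed * time
Speed = 55 km/h
Time = 8 hours
Distance = 55 * 8
= 440 km

440


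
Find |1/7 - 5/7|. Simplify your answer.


Simplify: 1/7 = 1/7 and 5/7 = 5/7
Find common denominator: LCD = 7
Convert: 1/7 and 5/7
Difference = |1 - 5|/7 = 4/7
Simplified = 4/7

4/7


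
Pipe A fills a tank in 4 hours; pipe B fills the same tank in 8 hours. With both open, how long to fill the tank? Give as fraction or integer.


Rate of A = 1/4 job per hour
Rate of B = 1/8 job per hour
Combined rate = 1/4 + 1/8
Find common denominator: (8 + 4)/(4*8) = 12/32
Combined rate = 3/8 job per hour
Time together = 1 / (3/8) = 8/3 hours

8/3


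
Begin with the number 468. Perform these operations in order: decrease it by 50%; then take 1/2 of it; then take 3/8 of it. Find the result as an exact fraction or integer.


Start with 468.
Step 1: Decrease by 50%: 468 * 50/100 = 234
Step 2: Take 1/2: 234 * 1/2 = 117
Step 3: Take 3/8: 117 * 3/8 = 351/8
Final result = 351/8

351/8


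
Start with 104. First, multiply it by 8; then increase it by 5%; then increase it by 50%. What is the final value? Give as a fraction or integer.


Start with 104.
Step 1: Multiply by 8: 104 * 8 = 832
Step 2: Increase by 5%: 832 * 105/100 = 4368/5
Step 3: Increase by 50%: 4368/5 * 150/100 = 6552/5
Final result = 6552/5

6552/5


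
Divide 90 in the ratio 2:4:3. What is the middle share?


Ratio = 2:4:3
Total parts = 2 + 4 + 3 = 9
Value per part = 90 / 9 = 10
First share = 2 * 10 = 20
Middle share = 4 * 10 = 40
Third share = 3 * 10 = 30

40


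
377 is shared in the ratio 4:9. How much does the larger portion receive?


Total parts = 4 + 9 = 13
Value per part = 377 / 13 = 29
First share = 4 * 29 = 116
Second share = 9 * 29 = 261
Larger share = 261

261


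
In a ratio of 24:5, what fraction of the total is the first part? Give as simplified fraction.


Total parts = 24 + 5 = 29
First part fraction = 24/29
Simplify: 24/29 = 24/29

24/29


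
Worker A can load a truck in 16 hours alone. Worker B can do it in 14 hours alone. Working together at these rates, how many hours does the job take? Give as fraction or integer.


Rate of A = 1/16 job per hour
Rate of B = 1/14 job per hour
Combined rate = 1/16 + 1/14
Find common denominator: (14 + 16)/(16*14) = 30/224
Combined rate = 15/112 job per hour
Time together = 1 / (15/112) = 112/15 hours

112/15


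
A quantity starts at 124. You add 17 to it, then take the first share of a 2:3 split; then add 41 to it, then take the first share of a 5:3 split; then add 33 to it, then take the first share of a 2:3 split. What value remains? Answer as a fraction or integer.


Start with 124.
Step 1: Add 17: 124+17=141; split 2:3 first = 141*2/5 = 282/5
Step 2: Add 41: 282/5+41=487/5; split 5:3 first = 487/5*5/8 = 487/8
Step 3: Add 33: 487/8+33=751/8; split 2:3 first = 751/8*2/5 = 751/20
Final result = 751/20

751/20


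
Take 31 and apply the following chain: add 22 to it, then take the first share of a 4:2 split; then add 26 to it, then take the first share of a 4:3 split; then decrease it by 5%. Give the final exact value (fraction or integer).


Start with 31.
Step 1: Add 22: 31+22=53; split 4:2 first = 53*4/6 = 106/3
Step 2: Add 26: 106/3+26=184/3; split 4:3 first = 184/3*4/7 = 736/21
Step 3: Decrease by 5%: 736/21 * 95/100 = 3496/105
Final result = 3496/105

3496/105


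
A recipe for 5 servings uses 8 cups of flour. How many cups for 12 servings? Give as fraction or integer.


Original: 8 cups for 5 servings
Target servings = 12
Scaling factor = 12/5
New amount = 8 * 12/5
= 96/5
= 96/5 cups

96/5


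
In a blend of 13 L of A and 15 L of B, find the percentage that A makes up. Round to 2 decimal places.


Volume of A = 13 L
Volume of B = 15 L
Total volume = 13 + 15 = 28 L
Percentage of A = (13/28) * 100
= 46.43%

46.43


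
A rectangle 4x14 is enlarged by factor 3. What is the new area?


Original dimensions: 4 x 14
Enlargement factor = 3
New width = 4 * 3 = 12
New height = 14 * 3 = 42
New area = 12 * 42 = 504

504


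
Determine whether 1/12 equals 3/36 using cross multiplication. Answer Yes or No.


Cross multiply to check 1/12 = 3/36
Left cross product: 1 * 36 = 36
Right cross product: 12 * 3 = 36
36 = 36
Equal, so proportions match => Yes

Yes


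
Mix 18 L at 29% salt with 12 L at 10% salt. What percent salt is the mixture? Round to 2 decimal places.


Solute in mixture 1 = 29% of 18 L = 18*29/100 = 261/50 L
Solute in mixture 2 = 10% of 12 L = 12*10/100 = 6/5 L
Total solute = 261/50 + 6/5 = 321/50 L
Total volume = 18 + 12 = 30 L
Final concentration = 321/50/30 * 100 = 21.40%

21.40


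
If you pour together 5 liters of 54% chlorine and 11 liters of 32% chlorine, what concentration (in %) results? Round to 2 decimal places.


Solute in mixture 1 = 54% of 5 L = 5*54/100 = 27/10 L
Solute in mixture 2 = 32% of 11 L = 11*32/100 = 88/25 L
Total solute = 27/10 + 88/25 = 311/50 L
Total volume = 5 + 11 = 16 L
Final concentration = 311/50/16 * 100 = 38.88%

38.88


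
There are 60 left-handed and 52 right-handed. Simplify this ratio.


Find GCD(60, 52)
GCD = 4
Divide both by 4: 60/4 = 15, 52/4 = 13
Simplified ratio = 15:13

15:13


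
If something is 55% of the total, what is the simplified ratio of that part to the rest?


Part = 55%, Remainder = 45%
Ratio = 55:45
GCD(55, 45) = 5
Simplify: 11:9 = 11:9

11:9


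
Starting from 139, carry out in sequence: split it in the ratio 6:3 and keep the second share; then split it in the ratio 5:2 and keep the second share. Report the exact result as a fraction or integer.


Start with 139.
Step 1: Split 6:3, second share = 139 * 3/9 = 139/3
Step 2: Split 5:2, second share = 139/3 * 2/7 = 278/21
Final result = 278/21

278/21


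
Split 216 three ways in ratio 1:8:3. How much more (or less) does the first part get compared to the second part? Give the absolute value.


Total parts = 1 + 8 + 3 = 12
Value per part = 216 / 12 = 18
Shares: 1*18=18, 8*18=144, 3*18=54
First share = 18, second share = 144
Difference = |18 - 144| = 126

126


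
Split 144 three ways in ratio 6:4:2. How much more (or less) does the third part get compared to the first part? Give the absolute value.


Total parts = 6 + 4 + 2 = 12
Value per part = 144 / 12 = 12
Shares: 6*12=72, 4*12=48, 2*12=24
Third share = 24, first share = 72
Difference = |24 - 72| = 48

48


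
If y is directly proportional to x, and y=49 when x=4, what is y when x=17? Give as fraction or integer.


Direct proportion: y = kx
Find k: k = 49/4 = 49/4
Compute y at x=17: y = 49/4 * 17
y = 833/4

833/4


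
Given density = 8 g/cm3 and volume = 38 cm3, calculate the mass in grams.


Using mass = density * volume
Density = 8 g/cm3
Volume = 38 cm3
Mass = 8 * 38
= 304 g

304


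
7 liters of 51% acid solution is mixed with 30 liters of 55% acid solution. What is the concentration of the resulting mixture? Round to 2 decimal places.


Solute in mixture 1 = 51% of 7 L = 7*51/100 = 357/100 L
Solute in mixture 2 = 55% of 30 L = 30*55/100 = 33/2 L
Total solute = 357/100 + 33/2 = 2007/100 L
Total volume = 7 + 30 = 37 L
Final concentration = 2007/100/37 * 100 = 54.24%

54.24


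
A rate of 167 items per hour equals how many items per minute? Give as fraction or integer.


Converting from per hour to per minute
Rate = 167 items per hour
Divide by 60: 167/60
= 167/60 items per minute

167/60


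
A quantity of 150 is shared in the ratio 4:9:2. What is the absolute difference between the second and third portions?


Total parts = 4 + 9 + 2 = 15
Value per part = 150 / 15 = 10
Shares: 4*10=40, 9*10=90, 2*10=20
Second share = 90, third share = 20
Difference = |90 - 20| = 70

70


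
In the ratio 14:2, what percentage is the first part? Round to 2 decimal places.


Total parts = 14 + 2 = 16
First part fraction = 14/16
Percentage = (14/16) * 100
= 0.875 * 100
= 87.50%

87.50


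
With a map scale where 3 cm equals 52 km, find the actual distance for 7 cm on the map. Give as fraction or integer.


Map scale: 3 cm = 52 km
Measured distance on map = 7 cm
Set up proportion: 7 * 52 / 3
= 364 / 3
= 364/3 km

364/3


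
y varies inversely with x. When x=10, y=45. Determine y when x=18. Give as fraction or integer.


Inverse proportion: y = k/x
Find k: k = 10 * 45 = 450
Compute y at x=18: y = 450/18
y = 25

25


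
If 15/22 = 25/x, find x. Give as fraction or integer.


Setting up: 15/22 = 25/x
Cross multiply: 15 * x = 22 * 25
15x = 550
x = 550/15
x = 110/3

110/3


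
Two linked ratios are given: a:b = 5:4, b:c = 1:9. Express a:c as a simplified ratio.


Given a:b = 5:4 and b:c = 1:9
Make b consistent. Multiply first ratio by 1: a:b = 5:4
Multiply second ratio by 4: b:c = 4:36
Now b = 4 in both, so a:b:c = 5:4:36
Therefore a:c = 5:36
Simplify by GCD: a:c = 5:36

5:36


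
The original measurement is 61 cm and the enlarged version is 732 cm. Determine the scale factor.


Original length = 61 cm
Scaled length = 732 cm
Scale factor = 732 / 61
= 12

12


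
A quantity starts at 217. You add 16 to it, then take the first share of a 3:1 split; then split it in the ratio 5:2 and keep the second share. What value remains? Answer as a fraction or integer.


Start with 217.
Step 1: Add 16: 217+16=233; split 3:1 first = 233*3/4 = 699/4
Step 2: Split 5:2, second share = 699/4 * 2/7 = 699/14
Final result = 699/14

699/14


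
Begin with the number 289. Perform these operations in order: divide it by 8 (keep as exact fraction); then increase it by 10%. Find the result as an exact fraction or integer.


Start with 289.
Step 1: Divide by 8: 289 / 8 = 289/8
Step 2: Increase by 10%: 289/8 * 110/100 = 3179/80
Final result = 3179/80

3179/80


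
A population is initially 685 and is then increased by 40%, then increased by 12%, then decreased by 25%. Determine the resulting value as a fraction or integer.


Start: 685
Step 1: increase by 40% => multiply by 140/100
  685 * 140/100 = 959
Step 2: increase by 12% => multiply by 112/100
  959 * 112/100 = 26852/25
Step 3: decrease by 25% => multiply by 75/100
  26852/25 * 75/100 = 20139/25
Final value = 20139/25

20139/25


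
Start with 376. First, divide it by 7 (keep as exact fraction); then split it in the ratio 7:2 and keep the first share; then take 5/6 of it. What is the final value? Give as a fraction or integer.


Start with 376.
Step 1: Divide by 7: 376 / 7 = 376/7
Step 2: Split 7:2, first share = 376/7 * 7/9 = 376/9
Step 3: Take 5/6: 376/9 * 5/6 = 940/27
Final result = 940/27

940/27


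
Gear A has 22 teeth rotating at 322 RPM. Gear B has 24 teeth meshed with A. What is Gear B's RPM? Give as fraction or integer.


Gear ratio: teeth_A * RPM_A = teeth_B * RPM_B
22 * 322 = 24 * RPM_B
7084 = 24 * RPM_B
RPM_B = 7084 / 24
RPM_B = 1771/6

1771/6


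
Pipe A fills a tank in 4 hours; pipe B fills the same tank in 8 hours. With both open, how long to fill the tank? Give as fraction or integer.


Rate of A = 1/4 job per hour
Rate of B = 1/8 job per hour
Combined rate = 1/4 + 1/8
Find common denominator: (8 + 4)/(4*8) = 12/32
Combined rate = 3/8 job per hour
Time together = 1 / (3/8) = 8/3 hours

8/3


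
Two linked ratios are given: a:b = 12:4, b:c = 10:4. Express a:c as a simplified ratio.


Given a:b = 12:4 and b:c = 10:4
Make b consistent. Multiply first ratio by 10: a:b = 120:40
Multiply second ratio by 4: b:c = 40:16
Now b = 40 in both, so a:b:c = 120:40:16
Therefore a:c = 120:16
Simplify by GCD: a:c = 15:2

15:2


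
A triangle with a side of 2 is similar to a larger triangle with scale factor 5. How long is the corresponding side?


Similar triangles have proportional sides
Scale factor = 5
Smaller side = 2
Corresponding larger side = 2 * 5
= 10

10


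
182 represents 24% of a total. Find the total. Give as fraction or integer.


Given: 182 is 24% of the whole
Set up: 182 = 24/100 * whole
whole = 182 * 100 / 24
whole = 18200 / 24
whole = 2275/3

2275/3


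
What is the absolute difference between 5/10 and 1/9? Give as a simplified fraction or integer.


Simplify: 5/10 = 1/2 and 1/9 = 1/9
Find common denominator: LCD = 18
Convert: 9/18 and 2/18
Difference = |9 - 2|/18 = 7/18
Simplified = 7/18

7/18


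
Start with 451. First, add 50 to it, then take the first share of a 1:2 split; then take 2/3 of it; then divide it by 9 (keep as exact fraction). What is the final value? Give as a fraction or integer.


Start with 451.
Step 1: Add 50: 451+50=501; split 1:2 first = 501*1/3 = 167
Step 2: Take 2/3: 167 * 2/3 = 334/3
Step 3: Divide by 9: 334/3 / 9 = 334/27
Final result = 334/27

334/27


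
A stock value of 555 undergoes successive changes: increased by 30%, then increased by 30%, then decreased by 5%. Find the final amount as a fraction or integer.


Start: 555
Step 1: increase by 30% => multiply by 130/100
  555 * 130/100 = 1443/2
Step 2: increase by 30% => multiply by 130/100
  1443/2 * 130/100 = 18759/20
Step 3: decrease by 5% => multiply by 95/100
  18759/20 * 95/100 = 356421/400
Final value = 356421/400

356421/400


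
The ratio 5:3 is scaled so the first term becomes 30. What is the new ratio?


Original ratio: 5:3
First term target: 30
Scale factor = 30 / 5 = 6
Multiply second term: 3 * 6 = 18
Equivalent ratio = 30:18

30:18


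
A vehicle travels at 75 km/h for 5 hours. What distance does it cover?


Using distance = speed * time
Speed = 75 km/h
Time = 5 hours
Distance = 75 * 5
= 375 km

375


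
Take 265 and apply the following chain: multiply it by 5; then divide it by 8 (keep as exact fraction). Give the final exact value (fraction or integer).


Start with 265.
Step 1: Multiply by 5: 265 * 5 = 1325
Step 2: Divide by 8: 1325 / 8 = 1325/8
Final result = 1325/8

1325/8


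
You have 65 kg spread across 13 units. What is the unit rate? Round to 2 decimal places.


Total kg = 65
Number of units = 13
Unit rate = 65 / 13
= 5 kg per unit

5


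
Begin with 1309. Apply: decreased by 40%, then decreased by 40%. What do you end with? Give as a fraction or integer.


Start: 1309
Step 1: decrease by 40% => multiply by 60/100
  1309 * 60/100 = 3927/5
Step 2: decrease by 40% => multiply by 60/100
  3927/5 * 60/100 = 11781/25
Final value = 11781/25

11781/25


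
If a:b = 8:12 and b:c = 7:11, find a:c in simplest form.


Given a:b = 8:12 and b:c = 7:11
Make b consistent. Multiply first ratio by 7: a:b = 56:84
Multiply second ratio by 12: b:c = 84:132
Now b = 84 in both, so a:b:c = 56:84:132
Therefore a:c = 56:132
Simplify by GCD: a:c = 14:33

14:33


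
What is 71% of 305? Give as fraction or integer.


Compute 71% of 305
Convert percentage: 71% = 71/100
Multiply: 305 * 71/100
= 21655/100
= 4331/20

4331/20


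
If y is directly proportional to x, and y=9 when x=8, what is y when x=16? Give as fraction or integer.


Direct proportion: y = kx
Find k: k = 9/8 = 9/8
Compute y at x=16: y = 9/8 * 16
y = 18

18


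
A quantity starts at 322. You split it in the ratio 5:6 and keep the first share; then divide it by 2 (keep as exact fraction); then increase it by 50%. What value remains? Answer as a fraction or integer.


Start with 322.
Step 1: Split 5:6, first share = 322 * 5/11 = 1610/11
Step 2: Divide by 2: 1610/11 / 2 = 805/11
Step 3: Increase by 50%: 805/11 * 150/100 = 2415/22
Final result = 2415/22

2415/22


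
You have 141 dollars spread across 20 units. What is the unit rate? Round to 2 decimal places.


Total dollars = 141
Number of units = 20
Unit rate = 141 / 20
= 7.05 dollars per unit

7.05


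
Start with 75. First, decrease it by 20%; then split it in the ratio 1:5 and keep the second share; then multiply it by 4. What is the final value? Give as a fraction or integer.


Start with 75.
Step 1: Decrease by 20%: 75 * 80/100 = 60
Step 2: Split 1:5, second share = 60 * 5/6 = 50
Step 3: Multiply by 4: 50 * 4 = 200
Final result = 200

200


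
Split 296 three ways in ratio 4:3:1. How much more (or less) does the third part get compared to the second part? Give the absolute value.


Total parts = 4 + 3 + 1 = 8
Value per part = 296 / 8 = 37
Shares: 4*37=148, 3*37=111, 1*37=37
Third share = 37, second share = 111
Difference = |37 - 111| = 74

74


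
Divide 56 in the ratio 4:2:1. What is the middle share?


Ratio = 4:2:1
Total parts = 4 + 2 + 1 = 7
Value per part = 56 / 7 = 8
First share = 4 * 8 = 32
Middle share = 2 * 8 = 16
Third share = 1 * 8 = 8

16


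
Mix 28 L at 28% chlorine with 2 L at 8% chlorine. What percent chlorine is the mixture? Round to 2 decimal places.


Solute in mixture 1 = 28% of 28 L = 28*28/100 = 196/25 L
Solute in mixture 2 = 8% of 2 L = 2*8/100 = 4/25 L
Total solute = 196/25 + 4/25 = 8 L
Total volume = 28 + 2 = 30 L
Final concentration = 8/30 * 100 = 26.67%

26.67


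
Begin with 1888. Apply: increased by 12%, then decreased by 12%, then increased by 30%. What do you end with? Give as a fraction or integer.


Start: 1888
Step 1: increase by 12% => multiply by 112/100
  1888 * 112/100 = 52864/25
Step 2: decrease by 12% => multiply by 88/100
  52864/25 * 88/100 = 1163008/625
Step 3: increase by 30% => multiply by 130/100
  1163008/625 * 130/100 = 7559552/3125
Final value = 7559552/3125

7559552/3125


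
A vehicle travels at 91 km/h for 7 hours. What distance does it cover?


Using distance = speed * time
Speed = 91 km/h
Time = 7 hours
Distance = 91 * 7
= 637 km

637


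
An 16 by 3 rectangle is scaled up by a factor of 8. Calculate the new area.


Original dimensions: 16 x 3
Enlargement factor = 8
New width = 16 * 8 = 128
New height = 3 * 8 = 24
New area = 128 * 24 = 3072

3072


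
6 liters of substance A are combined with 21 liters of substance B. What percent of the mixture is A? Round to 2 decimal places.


Volume of A = 6 L
Volume of B = 21 L
Total volume = 6 + 21 = 27 L
Percentage of A = (6/27) * 100
= 22.22%

22.22


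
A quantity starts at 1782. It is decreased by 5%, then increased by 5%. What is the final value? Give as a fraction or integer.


Start: 1782
Step 1: decrease by 5% => multiply by 95/100
  1782 * 95/100 = 16929/10
Step 2: increase by 5% => multiply by 105/100
  16929/10 * 105/100 = 355509/200
Final value = 355509/200

355509/200


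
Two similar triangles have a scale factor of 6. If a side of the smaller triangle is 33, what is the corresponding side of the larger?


Similar triangles have proportional sides
Scale factor = 6
Smaller side = 33
Corresponding larger side = 33 * 6
= 198

198


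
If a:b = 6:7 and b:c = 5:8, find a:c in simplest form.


Given a:b = 6:7 and b:c = 5:8
Make b consistent. Multiply first ratio by 5: a:b = 30:35
Multiply second ratio by 7: b:c = 35:56
Now b = 35 in both, so a:b:c = 30:35:56
Therefore a:c = 30:56
Simplify by GCD: a:c = 15:28

15:28


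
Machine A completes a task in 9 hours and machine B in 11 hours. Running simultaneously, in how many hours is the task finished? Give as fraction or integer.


Rate of A = 1/9 job per hour
Rate of B = 1/11 job per hour
Combined rate = 1/9 + 1/11
Find common denominator: (11 + 9)/(9*11) = 20/99
Combined rate = 20/99 job per hour
Time together = 1 / (20/99) = 99/20 hours

99/20


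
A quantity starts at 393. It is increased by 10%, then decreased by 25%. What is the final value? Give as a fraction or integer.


Start: 393
Step 1: increase by 10% => multiply by 110/100
  393 * 110/100 = 4323/10
Step 2: decrease by 25% => multiply by 75/100
  4323/10 * 75/100 = 12969/40
Final value = 12969/40

12969/40


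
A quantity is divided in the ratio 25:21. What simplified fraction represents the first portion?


Total parts = 25 + 21 = 46
First part fraction = 25/46
Simplify: 25/46 = 25/46

25/46


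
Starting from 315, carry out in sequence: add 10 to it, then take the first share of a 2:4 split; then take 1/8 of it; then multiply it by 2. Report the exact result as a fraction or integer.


Start with 315.
Step 1: Add 10: 315+10=325; split 2:4 first = 325*2/6 = 325/3
Step 2: Take 1/8: 325/3 * 1/8 = 325/24
Step 3: Multiply by 2: 325/24 * 2 = 325/12
Final result = 325/12

325/12


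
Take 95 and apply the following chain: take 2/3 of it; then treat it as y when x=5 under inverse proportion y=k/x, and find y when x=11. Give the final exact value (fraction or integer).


Start with 95.
Step 1: Take 2/3: 95 * 2/3 = 190/3
Step 2: Inverse prop: k = (190/3)*5; new y = k/11 = 190/3*5/11 = 950/33
Final result = 950/33

950/33


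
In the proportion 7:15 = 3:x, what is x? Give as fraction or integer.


Setting up: 7/15 = 3/x
Cross multiply: 7 * x = 15 * 3
7x = 45
x = 45/7
x = 45/7

45/7


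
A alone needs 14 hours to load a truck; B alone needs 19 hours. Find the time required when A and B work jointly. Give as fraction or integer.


Rate of A = 1/14 job per hour
Rate of B = 1/19 job per hour
Combined rate = 1/14 + 1/19
Find common denominator: (19 + 14)/(14*19) = 33/266
Combined rate = 33/266 job per hour
Time together = 1 / (33/266) = 266/33 hours

266/33


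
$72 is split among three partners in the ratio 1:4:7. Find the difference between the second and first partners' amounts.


Total parts = 1 + 4 + 7 = 12
Value per part = 72 / 12 = 6
Shares: 1*6=6, 4*6=24, 7*6=42
Second share = 24, first share = 6
Difference = |24 - 6| = 18

18


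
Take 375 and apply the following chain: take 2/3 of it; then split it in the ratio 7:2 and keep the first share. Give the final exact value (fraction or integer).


Start with 375.
Step 1: Take 2/3: 375 * 2/3 = 250
Step 2: Split 7:2, first share = 250 * 7/9 = 1750/9
Final result = 1750/9

1750/9


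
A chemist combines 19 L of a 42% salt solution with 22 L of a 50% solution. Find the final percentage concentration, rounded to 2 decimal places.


Solute in mixture 1 = 42% of 19 L = 19*42/100 = 399/50 L
Solute in mixture 2 = 50% of 22 L = 22*50/100 = 11 L
Total solute = 399/50 + 11 = 949/50 L
Total volume = 19 + 22 = 41 L
Final concentration = 949/50/41 * 100 = 46.29%

46.29


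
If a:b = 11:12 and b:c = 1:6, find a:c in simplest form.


Given a:b = 11:12 and b:c = 1:6
Make b consistent. Multiply first ratio by 1: a:b = 11:12
Multiply second ratio by 12: b:c = 12:72
Now b = 12 in both, so a:b:c = 11:12:72
Therefore a:c = 11:72
Simplify by GCD: a:c = 11:72

11:72


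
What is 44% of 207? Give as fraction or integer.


Compute 44% of 207
Convert percentage: 44% = 44/100
Multiply: 207 * 44/100
= 9108/100
= 2277/25

2277/25


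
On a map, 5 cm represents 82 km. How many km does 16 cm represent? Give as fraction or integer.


Map scale: 5 cm = 82 km
Measured distance on map = 16 cm
Set up proportion: 16 * 82 / 5
= 1312 / 5
= 1312/5 km

1312/5


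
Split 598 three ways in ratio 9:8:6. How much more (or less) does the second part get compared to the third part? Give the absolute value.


Total parts = 9 + 8 + 6 = 23
Value per part = 598 / 23 = 26
Shares: 9*26=234, 8*26=208, 6*26=156
Second share = 208, third share = 156
Difference = |208 - 156| = 52

52


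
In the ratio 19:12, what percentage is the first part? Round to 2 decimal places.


Total parts = 19 + 12 = 31
First part fraction = 19/31
Percentage = (19/31) * 100
= 0.612903 * 100
= 61.29%

61.29


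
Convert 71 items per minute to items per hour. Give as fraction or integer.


Converting from per minute to per hour
Rate = 71 items per minute
Multiply by 60: 71 * 60
= 4260 items per hour

4260


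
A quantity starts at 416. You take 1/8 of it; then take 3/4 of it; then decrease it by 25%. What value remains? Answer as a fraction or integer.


Start with 416.
Step 1: Take 1/8: 416 * 1/8 = 52
Step 2: Take 3/4: 52 * 3/4 = 39
Step 3: Decrease by 25%: 39 * 75/100 = 117/4
Final result = 117/4

117/4


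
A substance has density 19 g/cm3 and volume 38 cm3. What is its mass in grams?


Using mass = density * volume
Density = 19 g/cm3
Volume = 38 cm3
Mass = 19 * 38
= 722 g

722


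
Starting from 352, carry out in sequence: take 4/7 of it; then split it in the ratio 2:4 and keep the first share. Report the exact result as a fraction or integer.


Start with 352.
Step 1: Take 4/7: 352 * 4/7 = 1408/7
Step 2: Split 2:4, first share = 1408/7 * 2/6 = 1408/21
Final result = 1408/21

1408/21


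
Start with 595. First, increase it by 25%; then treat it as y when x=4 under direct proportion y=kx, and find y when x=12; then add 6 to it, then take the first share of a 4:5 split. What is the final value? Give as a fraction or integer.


Start with 595.
Step 1: Increase by 25%: 595 * 125/100 = 2975/4
Step 2: Direct prop: k = (2975/4)/4; new y = k*12 = 2975/4*12/4 = 8925/4
Step 3: Add 6: 8925/4+6=8949/4; split 4:5 first = 8949/4*4/9 = 2983/3
Final result = 2983/3

2983/3


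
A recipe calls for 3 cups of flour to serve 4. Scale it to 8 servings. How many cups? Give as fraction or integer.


Original: 3 cups for 4 servings
Target servings = 8
Scaling factor = 8/4
New amount = 3 * 8/4
= 24/4
= 6 cups

6


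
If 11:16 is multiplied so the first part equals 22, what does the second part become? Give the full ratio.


Original ratio: 11:16
First term target: 22
Scale factor = 22 / 11 = 2
Multiply second term: 16 * 2 = 32
Equivalent ratio = 22:32

22:32


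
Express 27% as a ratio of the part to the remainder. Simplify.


Part = 27%, Remainder = 73%
Ratio = 27:73
GCD(27, 73) = 1
Simplify: 27:73 = 27:73

27:73


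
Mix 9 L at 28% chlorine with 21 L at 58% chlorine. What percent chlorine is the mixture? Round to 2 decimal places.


Solute in mixture 1 = 28% of 9 L = 9*28/100 = 63/25 L
Solute in mixture 2 = 58% of 21 L = 21*58/100 = 609/50 L
Total solute = 63/25 + 609/50 = 147/10 L
Total volume = 9 + 21 = 30 L
Final concentration = 147/10/30 * 100 = 49.00%

49.00


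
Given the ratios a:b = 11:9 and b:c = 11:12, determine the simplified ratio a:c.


Given a:b = 11:9 and b:c = 11:12
Make b consistent. Multiply first ratio by 11: a:b = 121:99
Multiply second ratio by 9: b:c = 99:108
Now b = 99 in both, so a:b:c = 121:99:108
Therefore a:c = 121:108
Simplify by GCD: a:c = 121:108

121:108


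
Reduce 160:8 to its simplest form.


Find GCD(160, 8)
GCD = 8
Divide both by 8: 160/8 = 20, 8/8 = 1
Simplified ratio = 20:1

20:1


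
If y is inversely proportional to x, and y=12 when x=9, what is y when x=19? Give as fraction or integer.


Inverse proportion: y = k/x
Find k: k = 9 * 12 = 108
Compute y at x=19: y = 108/19
y = 108/19

108/19


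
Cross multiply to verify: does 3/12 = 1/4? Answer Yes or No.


Cross multiply to check 3/12 = 1/4
Left cross product: 3 * 4 = 12
Right cross product: 12 * 1 = 12
12 = 12
Equal, so proportions match => Yes

Yes


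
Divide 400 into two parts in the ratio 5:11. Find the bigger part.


Total parts = 5 + 11 = 16
Value per part = 400 / 16 = 25
First share = 5 * 25 = 125
Second share = 11 * 25 = 275
Larger share = 275

275


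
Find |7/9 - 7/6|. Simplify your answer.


Simplify: 7/9 = 7/9 and 7/6 = 7/6
Find common denominator: LCD = 18
Convert: 14/18 and 21/18
Difference = |14 - 21|/18 = 7/18
Simplified = 7/18

7/18


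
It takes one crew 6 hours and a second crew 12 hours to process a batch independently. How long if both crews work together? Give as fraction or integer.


Rate of A = 1/6 job per hour
Rate of B = 1/12 job per hour
Combined rate = 1/6 + 1/12
Find common denominator: (12 + 6)/(6*12) = 18/72
Combined rate = 1/4 job per hour
Time together = 1 / (1/4) = 4 hours

4


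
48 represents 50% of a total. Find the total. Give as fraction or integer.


Given: 48 is 50% of the whole
Set up: 48 = 50/100 * whole
whole = 48 * 100 / 50
whole = 4800 / 50
whole = 96

96


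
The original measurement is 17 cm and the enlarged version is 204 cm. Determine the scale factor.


Original length = 17 cm
Scaled length = 204 cm
Scale factor = 204 / 17
= 12

12


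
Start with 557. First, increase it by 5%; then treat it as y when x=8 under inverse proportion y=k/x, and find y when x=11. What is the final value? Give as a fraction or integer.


Start with 557.
Step 1: Increase by 5%: 557 * 105/100 = 11697/20
Step 2: Inverse prop: k = (11697/20)*8; new y = k/11 = 11697/20*8/11 = 23394/55
Final result = 23394/55

23394/55


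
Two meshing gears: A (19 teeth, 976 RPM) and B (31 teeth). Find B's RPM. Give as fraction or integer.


Gear ratio: teeth_A * RPM_A = teeth_B * RPM_B
19 * 976 = 31 * RPM_B
18544 = 31 * RPM_B
RPM_B = 18544 / 31
RPM_B = 18544/31

18544/31


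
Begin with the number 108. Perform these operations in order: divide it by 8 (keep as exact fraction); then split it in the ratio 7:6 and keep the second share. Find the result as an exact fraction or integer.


Start with 108.
Step 1: Divide by 8: 108 / 8 = 27/2
Step 2: Split 7:6, second share = 27/2 * 6/13 = 81/13
Final result = 81/13

81/13


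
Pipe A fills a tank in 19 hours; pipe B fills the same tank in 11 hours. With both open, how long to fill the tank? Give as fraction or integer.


Rate of A = 1/19 job per hour
Rate of B = 1/11 job per hour
Combined rate = 1/19 + 1/11
Find common denominator: (11 + 19)/(19*11) = 30/209
Combined rate = 30/209 job per hour
Time together = 1 / (30/209) = 209/30 hours

209/30


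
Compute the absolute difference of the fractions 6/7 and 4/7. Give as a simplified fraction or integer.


Simplify: 6/7 = 6/7 and 4/7 = 4/7
Find common denominator: LCD = 7
Convert: 6/7 and 4/7
Difference = |6 - 4|/7 = 2/7
Simplified = 2/7

2/7


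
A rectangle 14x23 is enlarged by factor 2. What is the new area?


Original dimensions: 14 x 23
Enlargement factor = 2
New width = 14 * 2 = 28
New height = 23 * 2 = 46
New area = 28 * 46 = 1288

1288


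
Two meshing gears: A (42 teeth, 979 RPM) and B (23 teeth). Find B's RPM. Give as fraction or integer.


Gear ratio: teeth_A * RPM_A = teeth_B * RPM_B
42 * 979 = 23 * RPM_B
41118 = 23 * RPM_B
RPM_B = 41118 / 23
RPM_B = 41118/23

41118/23


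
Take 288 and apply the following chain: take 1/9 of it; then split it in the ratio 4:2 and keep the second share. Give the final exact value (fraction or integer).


Start with 288.
Step 1: Take 1/9: 288 * 1/9 = 32
Step 2: Split 4:2, second share = 32 * 2/6 = 32/3
Final result = 32/3

32/3


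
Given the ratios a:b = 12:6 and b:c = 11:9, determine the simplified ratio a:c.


Given a:b = 12:6 and b:c = 11:9
Make b consistent. Multiply first ratio by 11: a:b = 132:66
Multiply second ratio by 6: b:c = 66:54
Now b = 66 in both, so a:b:c = 132:66:54
Therefore a:c = 132:54
Simplify by GCD: a:c = 22:9

22:9


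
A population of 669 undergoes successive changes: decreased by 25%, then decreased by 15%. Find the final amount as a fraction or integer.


Start: 669
Step 1: decrease by 25% => multiply by 75/100
  669 * 75/100 = 2007/4
Step 2: decrease by 15% => multiply by 85/100
  2007/4 * 85/100 = 34119/80
Final value = 34119/80

34119/80


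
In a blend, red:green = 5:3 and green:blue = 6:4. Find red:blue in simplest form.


Given a:b = 5:3 and b:c = 6:4
Make b consistent. Multiply first ratio by 6: a:b = 30:18
Multiply second ratio by 3: b:c = 18:12
Now b = 18 in both, so a:b:c = 30:18:12
Therefore a:c = 30:12
Simplify by GCD: a:c = 5:2

5:2


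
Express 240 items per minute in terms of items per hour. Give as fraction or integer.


Converting from per minute to per hour
Rate = 240 items per minute
Multiply by 60: 240 * 60
= 14400 items per hour

14400


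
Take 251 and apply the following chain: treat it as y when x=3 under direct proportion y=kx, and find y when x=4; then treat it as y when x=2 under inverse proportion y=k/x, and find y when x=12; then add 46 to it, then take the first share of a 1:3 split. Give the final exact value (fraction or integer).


Start with 251.
Step 1: Direct prop: k = (251)/3; new y = k*4 = 251*4/3 = 1004/3
Step 2: Inverse prop: k = (1004/3)*2; new y = k/12 = 1004/3*2/12 = 502/9
Step 3: Add 46: 502/9+46=916/9; split 1:3 first = 916/9*1/4 = 229/9
Final result = 229/9

229/9


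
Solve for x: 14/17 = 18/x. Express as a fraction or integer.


Setting up: 14/17 = 18/x
Cross multiply: 14 * x = 17 * 18
14x = 306
x = 306/14
x = 153/7

153/7


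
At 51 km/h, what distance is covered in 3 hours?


Using distance = speed * time
Speed = 51 km/h
Time = 3 hours
Distance = 51 * 3
= 153 km

153


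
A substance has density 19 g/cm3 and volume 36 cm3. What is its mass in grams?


Using mass = density * volume
Density = 19 g/cm3
Volume = 36 cm3
Mass = 19 * 36
= 684 g

684


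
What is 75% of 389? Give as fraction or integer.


Compute 75% of 389
Convert percentage: 75% = 75/100
Multiply: 389 * 75/100
= 29175/100
= 1167/4

1167/4


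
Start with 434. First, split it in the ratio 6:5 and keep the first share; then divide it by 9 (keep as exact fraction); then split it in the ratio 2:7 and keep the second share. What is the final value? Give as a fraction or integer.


Start with 434.
Step 1: Split 6:5, first share = 434 * 6/11 = 2604/11
Step 2: Divide by 9: 2604/11 / 9 = 868/33
Step 3: Split 2:7, second share = 868/33 * 7/9 = 6076/297
Final result = 6076/297

6076/297


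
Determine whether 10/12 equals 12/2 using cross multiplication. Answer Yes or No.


Cross multiply to check 10/12 = 12/2
Left cross product: 10 * 2 = 20
Right cross product: 12 * 12 = 144
20 != 144
Not equal, so proportions differ => No

No


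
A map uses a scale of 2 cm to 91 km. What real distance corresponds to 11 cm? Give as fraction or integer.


Map scale: 2 cm = 91 km
Measured distance on map = 11 cm
Set up proportion: 11 * 91 / 2
= 1001 / 2
= 1001/2 km

1001/2


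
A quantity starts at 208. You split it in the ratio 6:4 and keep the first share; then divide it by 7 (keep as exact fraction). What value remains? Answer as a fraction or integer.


Start with 208.
Step 1: Split 6:4, first share = 208 * 6/10 = 624/5
Step 2: Divide by 7: 624/5 / 7 = 624/35
Final result = 624/35

624/35


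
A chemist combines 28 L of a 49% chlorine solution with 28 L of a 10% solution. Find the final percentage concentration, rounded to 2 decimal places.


Solute in mixture 1 = 49% of 28 L = 28*49/100 = 343/25 L
Solute in mixture 2 = 10% of 28 L = 28*10/100 = 14/5 L
Total solute = 343/25 + 14/5 = 413/25 L
Total volume = 28 + 28 = 56 L
Final concentration = 413/25/56 * 100 = 29.50%

29.50


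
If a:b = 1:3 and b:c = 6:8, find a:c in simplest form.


Given a:b = 1:3 and b:c = 6:8
Make b consistent. Multiply first ratio by 6: a:b = 6:18
Multiply second ratio by 3: b:c = 18:24
Now b = 18 in both, so a:b:c = 6:18:24
Therefore a:c = 6:24
Simplify by GCD: a:c = 1:4

1:4


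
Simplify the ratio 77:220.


Find GCD(77, 220)
GCD = 11
Divide both by 11: 77/11 = 7, 220/11 = 20
Simplified ratio = 7:20

7:20


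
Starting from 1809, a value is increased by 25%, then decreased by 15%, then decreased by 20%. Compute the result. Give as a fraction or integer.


Start: 1809
Step 1: increase by 25% => multiply by 125/100
  1809 * 125/100 = 9045/4
Step 2: decrease by 15% => multiply by 85/100
  9045/4 * 85/100 = 30753/16
Step 3: decrease by 20% => multiply by 80/100
  30753/16 * 80/100 = 30753/20
Final value = 30753/20

30753/20


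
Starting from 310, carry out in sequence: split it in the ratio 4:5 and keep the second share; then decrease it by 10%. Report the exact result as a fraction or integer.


Start with 310.
Step 1: Split 4:5, second share = 310 * 5/9 = 1550/9
Step 2: Decrease by 10%: 1550/9 * 90/100 = 155
Final result = 155

155
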